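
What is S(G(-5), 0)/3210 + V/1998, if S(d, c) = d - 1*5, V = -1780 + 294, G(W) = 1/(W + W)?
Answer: -7967083/10689300 ≈ -0.74533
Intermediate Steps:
G(W) = 1/(2*W)
V = -1486
S(d, c) = -5 + d (S(d, c) = d - 5 = -5 + d)
S(G(-5), 0)/3210 + V/1998 = (-5 + (½)/(-5))/3210 - 1486/1998 = (-5 + (½)*(-⅕))*(1/3210) - 1486*1/1998 = (-5 - ⅒)*(1/3210) - 743/999 = -51/10*1/3210 - 743/999 = -17/10700 - 743/999 = -7967083/10689300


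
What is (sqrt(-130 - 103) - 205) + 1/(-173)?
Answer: -35466/173 + I*sqrt(233) ≈ -205.01 + 15.264*I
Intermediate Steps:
(sqrt(-130 - 103) - 205) + 1/(-173) = (sqrt(-233) - 205) - 1/173 = (I*sqrt(233) - 205) - 1/173 = (-205 + I*sqrt(233)) - 1/173 = -35466/173 + I*sqrt(233)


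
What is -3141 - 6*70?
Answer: -3561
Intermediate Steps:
-3141 - 6*70 = -3141 - 1*420 = -3141 - 420 = -3561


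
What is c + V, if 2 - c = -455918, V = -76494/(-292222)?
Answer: 66614965367/146111 ≈ 4.5592e+5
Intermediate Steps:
V = 38247/146111 (V = -76494*(-1/292222) = 38247/146111 ≈ 0.26177)
c = 455920 (c = 2 - 1*(-455918) = 2 + 455918 = 455920)
c + V = 455920 + 38247/146111 = 66614965367/146111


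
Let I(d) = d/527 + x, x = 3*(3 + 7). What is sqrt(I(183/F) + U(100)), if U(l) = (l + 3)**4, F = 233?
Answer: 4*sqrt(106062559771228759)/122791 ≈ 10609.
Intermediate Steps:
U(l) = (3 + l)**4
x = 30 (x = 3*10 = 30)
I(d) = 30 + d/527 (I(d) = d/527 + 30 = 30 + d/527)
sqrt(I(183/F) + U(100)) = sqrt((30 + (183/233)/527) + (3 + 100)**4) = sqrt((30 + (183*(1/233))/527) + 103**4) = sqrt((30 + (1/527)*(183/233)) + 112550881) = sqrt((30 + 183/122791) + 112550881) = sqrt(3683913/122791 + 112550881) = sqrt(13820238912784/122791) = 4*sqrt(106062559771228759)/122791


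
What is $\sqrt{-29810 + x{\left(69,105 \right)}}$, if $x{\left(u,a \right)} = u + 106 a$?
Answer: $i \sqrt{18611} \approx 136.42 i$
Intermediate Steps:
$\sqrt{-29810 + x{\left(69,105 \right)}} = \sqrt{-29810 + \left(69 + 106 \cdot 105\right)} = \sqrt{-29810 + \left(69 + 11130\right)} = \sqrt{-29810 + 11199} = \sqrt{-18611} = i \sqrt{18611}$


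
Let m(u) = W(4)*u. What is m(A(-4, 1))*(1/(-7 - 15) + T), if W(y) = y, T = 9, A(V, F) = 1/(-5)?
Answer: -394/55 ≈ -7.1636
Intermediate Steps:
A(V, F) = -⅕ (A(V, F) = 1*(-⅕) = -⅕)
m(u) = 4*u
m(A(-4, 1))*(1/(-7 - 15) + T) = (4*(-⅕))*(1/(-7 - 15) + 9) = -4*(1/(-22) + 9)/5 = -4*(-1/22 + 9)/5 = -⅘*197/22 = -394/55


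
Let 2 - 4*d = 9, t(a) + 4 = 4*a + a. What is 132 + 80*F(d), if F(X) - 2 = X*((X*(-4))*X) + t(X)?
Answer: 987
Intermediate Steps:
t(a) = -4 + 5*a (t(a) = -4 + (4*a + a) = -4 + 5*a)
d = -7/4 (d = 1/2 - 1/4*9 = 1/2 - 9/4 = -7/4 ≈ -1.7500)
F(X) = -2 - 4*X**3 + 5*X (F(X) = 2 + (X*((X*(-4))*X) + (-4 + 5*X)) = 2 + (X*((-4*X)*X) + (-4 + 5*X)) = 2 + (X*(-4*X**2) + (-4 + 5*X)) = 2 + (-4*X**3 + (-4 + 5*X)) = 2 + (-4 - 4*X**3 + 5*X) = -2 - 4*X**3 + 5*X)
132 + 80*F(d) = 132 + 80*(-2 - 4*(-7/4)**3 + 5*(-7/4)) = 132 + 80*(-2 - 4*(-343/64) - 35/4) = 132 + 80*(-2 + 343/16 - 35/4) = 132 + 80*(171/16) = 132 + 855 = 987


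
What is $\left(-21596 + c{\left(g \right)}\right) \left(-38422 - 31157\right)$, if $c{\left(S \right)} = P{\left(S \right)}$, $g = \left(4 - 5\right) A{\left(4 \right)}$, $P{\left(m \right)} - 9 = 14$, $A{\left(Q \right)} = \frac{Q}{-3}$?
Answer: $1501027767$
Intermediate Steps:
$A{\left(Q \right)} = - \frac{Q}{3}$ ($A{\left(Q \right)} = Q \left(- \frac{1}{3}\right) = - \frac{Q}{3}$)
$P{\left(m \right)} = 23$ ($P{\left(m \right)} = 9 + 14 = 23$)
$g = \frac{4}{3}$ ($g = \left(4 - 5\right) \left(\left(- \frac{1}{3}\right) 4\right) = \left(-1\right) \left(- \frac{4}{3}\right) = \frac{4}{3} \approx 1.3333$)
$c{\left(S \right)} = 23$
$\left(-21596 + c{\left(g \right)}\right) \left(-38422 - 31157\right) = \left(-21596 + 23\right) \left(-38422 - 31157\right) = \left(-21573\right) \left(-69579\right) = 1501027767$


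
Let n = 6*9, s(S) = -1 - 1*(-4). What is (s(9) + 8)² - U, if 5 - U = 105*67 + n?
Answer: 7205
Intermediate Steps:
s(S) = 3 (s(S) = -1 + 4 = 3)
n = 54
U = -7084 (U = 5 - (105*67 + 54) = 5 - (7035 + 54) = 5 - 1*7089 = 5 - 7089 = -7084)
(s(9) + 8)² - U = (3 + 8)² - 1*(-7084) = 11² + 7084 = 121 + 7084 = 7205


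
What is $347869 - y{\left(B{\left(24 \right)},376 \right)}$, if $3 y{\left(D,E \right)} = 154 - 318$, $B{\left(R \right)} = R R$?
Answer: $\frac{1043771}{3} \approx 3.4792 \cdot 10^{5}$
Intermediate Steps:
$B{\left(R \right)} = R^{2}$
$y{\left(D,E \right)} = - \frac{164}{3}$ ($y{\left(D,E \right)} = \frac{154 - 318}{3} = \frac{1}{3} \left(-164\right) = - \frac{164}{3}$)
$347869 - y{\left(B{\left(24 \right)},376 \right)} = 347869 - - \frac{164}{3} = 347869 + \frac{164}{3} = \frac{1043771}{3}$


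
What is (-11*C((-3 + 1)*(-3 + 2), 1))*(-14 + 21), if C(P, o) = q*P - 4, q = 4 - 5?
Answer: 462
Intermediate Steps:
q = -1
C(P, o) = -4 - P (C(P, o) = -P - 4 = -4 - P)
(-11*C((-3 + 1)*(-3 + 2), 1))*(-14 + 21) = (-11*(-4 - (-3 + 1)*(-3 + 2)))*(-14 + 21) = -11*(-4 - (-2)*(-1))*7 = -11*(-4 - 1*2)*7 = -11*(-4 - 2)*7 = -11*(-6)*7 = 66*7 = 462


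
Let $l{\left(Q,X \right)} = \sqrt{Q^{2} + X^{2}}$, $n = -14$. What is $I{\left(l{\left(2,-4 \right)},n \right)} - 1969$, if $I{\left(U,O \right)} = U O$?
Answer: $-1969 - 28 \sqrt{5} \approx -2031.6$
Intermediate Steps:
$I{\left(U,O \right)} = O U$
$I{\left(l{\left(2,-4 \right)},n \right)} - 1969 = - 14 \sqrt{2^{2} + \left(-4\right)^{2}} - 1969 = - 14 \sqrt{4 + 16} - 1969 = - 14 \sqrt{20} - 1969 = - 14 \cdot 2 \sqrt{5} - 1969 = - 28 \sqrt{5} - 1969 = -1969 - 28 \sqrt{5}$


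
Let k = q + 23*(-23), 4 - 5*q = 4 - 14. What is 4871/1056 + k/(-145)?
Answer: 6309811/765600 ≈ 8.2417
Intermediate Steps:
q = 14/5 (q = ⅘ - (4 - 14)/5 = ⅘ - ⅕*(-10) = ⅘ + 2 = 14/5 ≈ 2.8000)
k = -2631/5 (k = 14/5 + 23*(-23) = 14/5 - 529 = -2631/5 ≈ -526.20)
4871/1056 + k/(-145) = 4871/1056 - 2631/5/(-145) = 4871*(1/1056) - 2631/5*(-1/145) = 4871/1056 + 2631/725 = 6309811/765600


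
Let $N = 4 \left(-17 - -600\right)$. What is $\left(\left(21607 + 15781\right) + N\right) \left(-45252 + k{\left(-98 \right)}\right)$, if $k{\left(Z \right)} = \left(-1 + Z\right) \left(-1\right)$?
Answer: $-1793477160$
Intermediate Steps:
$k{\left(Z \right)} = 1 - Z$
$N = 2332$ ($N = 4 \left(-17 + 600\right) = 4 \cdot 583 = 2332$)
$\left(\left(21607 + 15781\right) + N\right) \left(-45252 + k{\left(-98 \right)}\right) = \left(\left(21607 + 15781\right) + 2332\right) \left(-45252 + \left(1 - -98\right)\right) = \left(37388 + 2332\right) \left(-45252 + \left(1 + 98\right)\right) = 39720 \left(-45252 + 99\right) = 39720 \left(-45153\right) = -1793477160$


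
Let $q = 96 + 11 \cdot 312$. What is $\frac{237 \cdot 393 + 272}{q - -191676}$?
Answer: $\frac{93413}{195204} \approx 0.47854$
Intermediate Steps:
$q = 3528$ ($q = 96 + 3432 = 3528$)
$\frac{237 \cdot 393 + 272}{q - -191676} = \frac{237 \cdot 393 + 272}{3528 - -191676} = \frac{93141 + 272}{3528 + 191676} = \frac{93413}{195204}$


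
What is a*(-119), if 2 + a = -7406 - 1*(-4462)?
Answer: 350574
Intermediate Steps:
a = -2946 (a = -2 + (-7406 - 1*(-4462)) = -2 + (-7406 + 4462) = -2 - 2944 = -2946)
a*(-119) = -2946*(-119) = 350574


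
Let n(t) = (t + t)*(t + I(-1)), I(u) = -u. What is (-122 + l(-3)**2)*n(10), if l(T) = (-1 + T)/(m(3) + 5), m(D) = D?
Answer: -26785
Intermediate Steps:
l(T) = -1/8 + T/8 (l(T) = (-1 + T)/(3 + 5) = (-1 + T)/8 = (-1 + T)*(1/8) = -1/8 + T/8)
n(t) = 2*t*(1 + t) (n(t) = (t + t)*(t - 1*(-1)) = (2*t)*(t + 1) = (2*t)*(1 + t) = 2*t*(1 + t))
(-122 + l(-3)**2)*n(10) = (-122 + (-1/8 + (1/8)*(-3))**2)*(2*10*(1 + 10)) = (-122 + (-1/8 - 3/8)**2)*(2*10*11) = (-122 + (-1/2)**2)*220 = (-122 + 1/4)*220 = -487/4*220 = -26785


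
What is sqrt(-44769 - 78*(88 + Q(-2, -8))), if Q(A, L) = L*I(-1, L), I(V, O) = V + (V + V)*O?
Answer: 3*I*sqrt(4697) ≈ 205.6*I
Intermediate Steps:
I(V, O) = V + 2*O*V (I(V, O) = V + (2*V)*O = V + 2*O*V)
Q(A, L) = L*(-1 - 2*L) (Q(A, L) = L*(-(1 + 2*L)) = L*(-1 - 2*L))
sqrt(-44769 - 78*(88 + Q(-2, -8))) = sqrt(-44769 - 78*(88 - 1*(-8)*(1 + 2*(-8)))) = sqrt(-44769 - 78*(88 - 1*(-8)*(1 - 16))) = sqrt(-44769 - 78*(88 - 1*(-8)*(-15))) = sqrt(-44769 - 78*(88 - 120)) = sqrt(-44769 - 78*(-32)) = sqrt(-44769 + 2496) = sqrt(-42273) = 3*I*sqrt(4697)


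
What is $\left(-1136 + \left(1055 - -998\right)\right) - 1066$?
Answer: $-149$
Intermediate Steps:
$\left(-1136 + \left(1055 - -998\right)\right) - 1066 = \left(-1136 + \left(1055 + 998\right)\right) - 1066 = \left(-1136 + 2053\right) - 1066 = 917 - 1066 = -149$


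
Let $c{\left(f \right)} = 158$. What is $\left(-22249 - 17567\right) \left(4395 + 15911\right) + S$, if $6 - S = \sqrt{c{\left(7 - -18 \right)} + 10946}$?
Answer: $-808503690 - 4 \sqrt{694} \approx -8.085 \cdot 10^{8}$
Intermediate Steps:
$S = 6 - 4 \sqrt{694}$ ($S = 6 - \sqrt{158 + 10946} = 6 - \sqrt{11104} = 6 - 4 \sqrt{694} \approx -99.375$)
$\left(-22249 - 17567\right) \left(4395 + 15911\right) + S = \left(-22249 - 17567\right) \left(4395 + 15911\right) + \left(6 - 4 \sqrt{694}\right) = \left(-39816\right) 20306 + \left(6 - 4 \sqrt{694}\right) = -808503696 + \left(6 - 4 \sqrt{694}\right) = -808503690 - 4 \sqrt{694}$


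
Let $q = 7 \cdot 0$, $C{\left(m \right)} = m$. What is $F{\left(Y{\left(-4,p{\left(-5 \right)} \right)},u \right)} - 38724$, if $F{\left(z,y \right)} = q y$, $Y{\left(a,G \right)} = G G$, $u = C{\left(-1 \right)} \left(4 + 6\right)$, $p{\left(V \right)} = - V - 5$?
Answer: $-38724$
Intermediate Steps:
$p{\left(V \right)} = -5 - V$
$q = 0$
$u = -10$ ($u = - (4 + 6) = \left(-1\right) 10 = -10$)
$Y{\left(a,G \right)} = G^{2}$
$F{\left(z,y \right)} = 0$ ($F{\left(z,y \right)} = 0 y = 0$)
$F{\left(Y{\left(-4,p{\left(-5 \right)} \right)},u \right)} - 38724 = 0 - 38724 = -38724$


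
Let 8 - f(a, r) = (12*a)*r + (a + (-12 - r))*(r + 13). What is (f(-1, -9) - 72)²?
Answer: 24336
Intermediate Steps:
f(a, r) = 8 - (13 + r)*(-12 + a - r) - 12*a*r (f(a, r) = 8 - ((12*a)*r + (a + (-12 - r))*(r + 13)) = 8 - (12*a*r + (-12 + a - r)*(13 + r)) = 8 - (12*a*r + (13 + r)*(-12 + a - r)) = 8 - ((13 + r)*(-12 + a - r) + 12*a*r) = 8 + (-(13 + r)*(-12 + a - r) - 12*a*r) = 8 - (13 + r)*(-12 + a - r) - 12*a*r)
(f(-1, -9) - 72)² = ((164 + (-9)² - 13*(-1) + 25*(-9) - 13*(-1)*(-9)) - 72)² = ((164 + 81 + 13 - 225 - 117) - 72)² = (-84 - 72)² = (-156)² = 24336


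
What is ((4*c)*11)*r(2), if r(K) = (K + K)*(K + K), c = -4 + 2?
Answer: -1408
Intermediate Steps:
c = -2
r(K) = 4*K² (r(K) = (2*K)*(2*K) = 4*K²)
((4*c)*11)*r(2) = ((4*(-2))*11)*(4*2²) = (-8*11)*(4*4) = -88*16 = -1408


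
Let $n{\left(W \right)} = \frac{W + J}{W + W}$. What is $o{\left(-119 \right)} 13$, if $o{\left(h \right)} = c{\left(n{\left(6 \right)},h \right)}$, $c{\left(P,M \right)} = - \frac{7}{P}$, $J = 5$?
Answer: $- \frac{1092}{11} \approx -99.273$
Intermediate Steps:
$n{\left(W \right)} = \frac{5 + W}{2 W}$ ($n{\left(W \right)} = \frac{W + 5}{W + W} = \frac{5 + W}{2 W}$)
$o{\left(h \right)} = - \frac{84}{11}$ ($o{\left(h \right)} = - \frac{7}{\frac{1}{2} \cdot \frac{1}{6} \left(5 + 6\right)} = - \frac{7}{\frac{1}{2} \cdot \frac{1}{6} \cdot 11} = - \frac{7}{\frac{11}{12}} = \left(-7\right) \frac{12}{11} = - \frac{84}{11}$)
$o{\left(-119 \right)} 13 = \left(- \frac{84}{11}\right) 13 = - \frac{1092}{11}$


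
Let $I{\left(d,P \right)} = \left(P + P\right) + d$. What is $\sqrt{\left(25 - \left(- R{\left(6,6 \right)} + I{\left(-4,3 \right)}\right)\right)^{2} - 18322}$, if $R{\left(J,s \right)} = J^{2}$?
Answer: $3 i \sqrt{1649} \approx 121.82 i$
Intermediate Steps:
$I{\left(d,P \right)} = d + 2 P$ ($I{\left(d,P \right)} = 2 P + d = d + 2 P$)
$\sqrt{\left(25 - \left(- R{\left(6,6 \right)} + I{\left(-4,3 \right)}\right)\right)^{2} - 18322} = \sqrt{\left(25 - \left(-4 - 36 + 6\right)\right)^{2} - 18322} = \sqrt{\left(25 + \left(36 - \left(-4 + 6\right)\right)\right)^{2} - 18322} = \sqrt{\left(25 + \left(36 - 2\right)\right)^{2} - 18322} = \sqrt{\left(25 + 34\right)^{2} - 18322} = \sqrt{59^{2} - 18322} = \sqrt{3481 - 18322} = \sqrt{-14841} = 3 i \sqrt{1649}$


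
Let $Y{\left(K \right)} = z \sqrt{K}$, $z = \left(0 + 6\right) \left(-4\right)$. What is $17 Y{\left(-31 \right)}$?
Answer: $- 408 i \sqrt{31} \approx - 2271.6 i$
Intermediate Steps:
$z = -24$ ($z = 6 \left(-4\right) = -24$)
$Y{\left(K \right)} = - 24 \sqrt{K}$
$17 Y{\left(-31 \right)} = 17 \left(- 24 \sqrt{-31}\right) = 17 \left(- 24 i \sqrt{31}\right) = - 408 i \sqrt{31}$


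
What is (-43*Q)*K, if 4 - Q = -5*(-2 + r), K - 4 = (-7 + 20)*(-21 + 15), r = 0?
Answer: -19092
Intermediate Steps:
K = -74 (K = 4 + (-7 + 20)*(-21 + 15) = 4 + 13*(-6) = 4 - 78 = -74)
Q = -6 (Q = 4 - (-1)*5*(-2 + 0) = 4 - (-1)*5*(-2) = 4 - (-1)*(-10) = 4 - 1*10 = 4 - 10 = -6)
(-43*Q)*K = -43*(-6)*(-74) = 258*(-74) = -19092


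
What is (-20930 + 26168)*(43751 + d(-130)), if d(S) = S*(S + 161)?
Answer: 208058598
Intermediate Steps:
d(S) = S*(161 + S)
(-20930 + 26168)*(43751 + d(-130)) = (-20930 + 26168)*(43751 - 130*(161 - 130)) = 5238*(43751 - 130*31) = 5238*(43751 - 4030) = 5238*39721 = 208058598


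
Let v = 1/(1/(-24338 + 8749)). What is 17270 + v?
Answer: 1681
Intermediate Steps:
v = -15589 (v = 1/(1/(-15589)) = 1/(-1/15589) = -15589)
17270 + v = 17270 - 15589 = 1681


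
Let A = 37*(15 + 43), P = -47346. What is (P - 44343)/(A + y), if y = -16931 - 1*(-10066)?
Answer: 2351/121 ≈ 19.430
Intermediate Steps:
y = -6865 (y = -16931 + 10066 = -6865)
A = 2146 (A = 37*58 = 2146)
(P - 44343)/(A + y) = (-47346 - 44343)/(2146 - 6865) = -91689/(-4719) = -91689*(-1/4719) = 2351/121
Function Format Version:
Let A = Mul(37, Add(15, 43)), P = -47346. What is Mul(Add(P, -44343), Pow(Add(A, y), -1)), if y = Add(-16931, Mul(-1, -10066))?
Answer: Rational(2351, 121) ≈ 19.430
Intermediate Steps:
y = -6865 (y = Add(-16931, 10066) = -6865)
A = 2146 (A = Mul(37, 58) = 2146)
Mul(Add(P, -44343), Pow(Add(A, y), -1)) = Mul(Add(-47346, -44343), Pow(Add(2146, -6865), -1)) = Mul(-91689, Pow(-4719, -1)) = Mul(-91689, Rational(-1, 4719)) = Rational(2351, 121)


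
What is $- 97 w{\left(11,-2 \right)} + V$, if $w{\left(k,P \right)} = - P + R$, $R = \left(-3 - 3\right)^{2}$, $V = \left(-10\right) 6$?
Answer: $-3746$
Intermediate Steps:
$V = -60$
$R = 36$ ($R = \left(-6\right)^{2} = 36$)
$w{\left(k,P \right)} = 36 - P$ ($w{\left(k,P \right)} = - P + 36 = 36 - P$)
$- 97 w{\left(11,-2 \right)} + V = - 97 \left(36 - -2\right) - 60 = - 97 \left(36 + 2\right) - 60 = \left(-97\right) 38 - 60 = -3686 - 60 = -3746$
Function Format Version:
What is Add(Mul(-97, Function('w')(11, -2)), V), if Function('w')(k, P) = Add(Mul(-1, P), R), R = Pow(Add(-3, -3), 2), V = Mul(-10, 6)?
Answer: -3746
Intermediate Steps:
V = -60
R = 36 (R = Pow(-6, 2) = 36)
Function('w')(k, P) = Add(36, Mul(-1, P)) (Function('w')(k, P) = Add(Mul(-1, P), 36) = Add(36, Mul(-1, P)))
Add(Mul(-97, Function('w')(11, -2)), V) = Add(Mul(-97, Add(36, Mul(-1, -2))), -60) = Add(Mul(-97, Add(36, 2)), -60) = Add(Mul(-97, 38), -60) = Add(-3686, -60) = -3746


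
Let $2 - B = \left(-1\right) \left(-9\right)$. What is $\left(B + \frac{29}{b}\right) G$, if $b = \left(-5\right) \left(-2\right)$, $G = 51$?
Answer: $- \frac{2091}{10} \approx -209.1$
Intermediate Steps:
$B = -7$ ($B = 2 - \left(-1\right) \left(-9\right) = 2 - 9 = -7$)
$b = 10$
$\left(B + \frac{29}{b}\right) G = \left(-7 + \frac{29}{10}\right) 51 = \left(- \frac{41}{10}\right) 51 = - \frac{2091}{10}$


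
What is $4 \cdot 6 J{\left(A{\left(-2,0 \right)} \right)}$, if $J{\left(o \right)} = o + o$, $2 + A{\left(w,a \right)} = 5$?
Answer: $144$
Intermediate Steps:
$A{\left(w,a \right)} = 3$ ($A{\left(w,a \right)} = -2 + 5 = 3$)
$J{\left(o \right)} = 2 o$
$4 \cdot 6 J{\left(A{\left(-2,0 \right)} \right)} = 4 \cdot 6 \cdot 2 \cdot 3 = 24 \cdot 6 = 144$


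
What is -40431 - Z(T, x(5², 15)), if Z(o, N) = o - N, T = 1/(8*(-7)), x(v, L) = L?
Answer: -2263295/56 ≈ -40416.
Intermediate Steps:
T = -1/56 (T = 1/(-56) = -1/56 ≈ -0.017857)
-40431 - Z(T, x(5², 15)) = -40431 - (-1/56 - 1*15) = -40431 - (-1/56 - 15) = -40431 - 1*(-841/56) = -40431 + 841/56 = -2263295/56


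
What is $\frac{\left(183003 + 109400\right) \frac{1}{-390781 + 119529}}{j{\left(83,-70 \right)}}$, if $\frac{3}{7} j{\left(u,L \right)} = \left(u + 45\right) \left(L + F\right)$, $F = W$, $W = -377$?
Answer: $\frac{292403}{36213227008} \approx 8.0745 \cdot 10^{-6}$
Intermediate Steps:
$F = -377$
$j{\left(u,L \right)} = \frac{7 \left(-377 + L\right) \left(45 + u\right)}{3}$ ($j{\left(u,L \right)} = \frac{7 \left(u + 45\right) \left(L - 377\right)}{3} = \frac{7 \left(45 + u\right) \left(-377 + L\right)}{3} = \frac{7 \left(-377 + L\right) \left(45 + u\right)}{3}$)
$\frac{\left(183003 + 109400\right) \frac{1}{-390781 + 119529}}{j{\left(83,-70 \right)}} = \frac{\left(183003 + 109400\right) \frac{1}{-390781 + 119529}}{-39585 + 105 \left(-70\right) - \frac{219037}{3} + \frac{7}{3} \left(-70\right) 83} = \frac{292403 \frac{1}{-271252}}{-39585 - 7350 - \frac{219037}{3} - \frac{40670}{3}} = \frac{292403 \left(- \frac{1}{271252}\right)}{-133504} = \left(- \frac{292403}{271252}\right) \left(- \frac{1}{133504}\right) = \frac{292403}{36213227008}$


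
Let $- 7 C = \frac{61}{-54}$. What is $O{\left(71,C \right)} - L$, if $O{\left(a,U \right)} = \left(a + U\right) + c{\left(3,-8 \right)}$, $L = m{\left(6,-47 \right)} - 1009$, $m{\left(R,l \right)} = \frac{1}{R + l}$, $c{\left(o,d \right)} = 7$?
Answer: $\frac{16849205}{15498} \approx 1087.2$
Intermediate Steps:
$C = \frac{61}{378}$ ($C = - \frac{61 \frac{1}{-54}}{7} = - \frac{61 \left(- \frac{1}{54}\right)}{7} = \left(- \frac{1}{7}\right) \left(- \frac{61}{54}\right) = \frac{61}{378} \approx 0.16138$)
$L = - \frac{41370}{41}$ ($L = \frac{1}{6 - 47} - 1009 = \frac{1}{-41} - 1009 = - \frac{1}{41} - 1009 = - \frac{41370}{41} \approx -1009.0$)
$O{\left(a,U \right)} = 7 + U + a$ ($O{\left(a,U \right)} = \left(a + U\right) + 7 = \left(U + a\right) + 7 = 7 + U + a$)
$O{\left(71,C \right)} - L = \left(7 + \frac{61}{378} + 71\right) - - \frac{41370}{41} = \frac{29545}{378} + \frac{41370}{41} = \frac{16849205}{15498}$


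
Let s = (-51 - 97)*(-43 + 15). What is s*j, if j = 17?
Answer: 70448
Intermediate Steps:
s = 4144 (s = -148*(-28) = 4144)
s*j = 4144*17 = 70448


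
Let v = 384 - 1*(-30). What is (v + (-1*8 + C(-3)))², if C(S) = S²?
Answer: 172225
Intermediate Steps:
v = 414 (v = 384 + 30 = 414)
(v + (-1*8 + C(-3)))² = (414 + (-1*8 + (-3)²))² = (414 + (-8 + 9))² = (414 + 1)² = 415² = 172225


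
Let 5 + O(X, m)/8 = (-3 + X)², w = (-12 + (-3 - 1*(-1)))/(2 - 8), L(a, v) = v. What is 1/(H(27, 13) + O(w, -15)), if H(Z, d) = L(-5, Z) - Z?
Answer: -9/328 ≈ -0.027439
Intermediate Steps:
w = 7/3 (w = (-12 + (-3 + 1))/(-6) = (-12 - 2)*(-⅙) = -14*(-⅙) = 7/3 ≈ 2.3333)
H(Z, d) = 0 (H(Z, d) = Z - Z = 0)
O(X, m) = -40 + 8*(-3 + X)²
1/(H(27, 13) + O(w, -15)) = 1/(0 + (-40 + 8*(-3 + 7/3)²)) = 1/(0 + (-40 + 8*(-⅔)²)) = 1/(0 + (-40 + 8*(4/9))) = 1/(0 + (-40 + 32/9)) = 1/(0 - 328/9) = 1/(-328/9) = -9/328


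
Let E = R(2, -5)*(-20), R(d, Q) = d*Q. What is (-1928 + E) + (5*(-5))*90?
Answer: -3978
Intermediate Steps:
R(d, Q) = Q*d
E = 200 (E = -5*2*(-20) = -10*(-20) = 200)
(-1928 + E) + (5*(-5))*90 = (-1928 + 200) + (5*(-5))*90 = -1728 - 25*90 = -1728 - 2250 = -3978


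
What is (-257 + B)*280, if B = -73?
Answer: -92400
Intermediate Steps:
(-257 + B)*280 = (-257 - 73)*280 = -330*280 = -92400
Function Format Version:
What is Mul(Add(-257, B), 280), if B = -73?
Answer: -92400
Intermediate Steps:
Mul(Add(-257, B), 280) = Mul(Add(-257, -73), 280) = Mul(-330, 280) = -92400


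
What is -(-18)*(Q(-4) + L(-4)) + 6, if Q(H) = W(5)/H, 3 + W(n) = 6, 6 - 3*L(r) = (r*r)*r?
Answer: 825/2 ≈ 412.50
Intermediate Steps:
L(r) = 2 - r**3/3 (L(r) = 2 - r*r*r/3 = 2 - r**2*r/3 = 2 - r**3/3)
W(n) = 3 (W(n) = -3 + 6 = 3)
Q(H) = 3/H
-(-18)*(Q(-4) + L(-4)) + 6 = -(-18)*(3/(-4) + (2 - 1/3*(-4)**3)) + 6 = -(-18)*(3*(-1/4) + (2 - 1/3*(-64))) + 6 = -(-18)*(-3/4 + (2 + 64/3)) + 6 = -(-18)*(-3/4 + 70/3) + 6 = -(-18)*271/12 + 6 = -6*(-271/4) + 6 = 813/2 + 6 = 825/2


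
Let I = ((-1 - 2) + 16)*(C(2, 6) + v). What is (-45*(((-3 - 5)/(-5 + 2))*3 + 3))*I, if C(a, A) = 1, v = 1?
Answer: -12870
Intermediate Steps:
I = 26 (I = ((-1 - 2) + 16)*(1 + 1) = (-3 + 16)*2 = 13*2 = 26)
(-45*(((-3 - 5)/(-5 + 2))*3 + 3))*I = -45*(((-3 - 5)/(-5 + 2))*3 + 3)*26 = -45*(-8/(-3)*3 + 3)*26 = -45*(-8*(-⅓)*3 + 3)*26 = -45*((8/3)*3 + 3)*26 = -45*(8 + 3)*26 = -45*11*26 = -495*26 = -12870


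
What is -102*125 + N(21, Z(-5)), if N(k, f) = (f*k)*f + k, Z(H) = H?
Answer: -12204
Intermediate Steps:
N(k, f) = k + k*f² (N(k, f) = k*f² + k = k + k*f²)
-102*125 + N(21, Z(-5)) = -102*125 + 21*(1 + (-5)²) = -12750 + 21*(1 + 25) = -12750 + 21*26 = -12750 + 546 = -12204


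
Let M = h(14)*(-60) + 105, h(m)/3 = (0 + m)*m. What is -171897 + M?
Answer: -207072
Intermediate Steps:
h(m) = 3*m**2 (h(m) = 3*((0 + m)*m) = 3*(m*m) = 3*m**2)
M = -35175 (M = (3*14**2)*(-60) + 105 = (3*196)*(-60) + 105 = 588*(-60) + 105 = -35280 + 105 = -35175)
-171897 + M = -171897 - 35175 = -207072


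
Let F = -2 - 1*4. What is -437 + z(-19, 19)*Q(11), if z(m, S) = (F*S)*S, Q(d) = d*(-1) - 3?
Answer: 29887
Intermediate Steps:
F = -6 (F = -2 - 4 = -6)
Q(d) = -3 - d (Q(d) = -d - 3 = -3 - d)
z(m, S) = -6*S**2 (z(m, S) = (-6*S)*S = -6*S**2)
-437 + z(-19, 19)*Q(11) = -437 + (-6*19**2)*(-3 - 1*11) = -437 + (-6*361)*(-3 - 11) = -437 - 2166*(-14) = -437 + 30324 = 29887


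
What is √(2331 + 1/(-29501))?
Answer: √2028690251830/29501 ≈ 48.280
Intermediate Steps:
√(2331 + 1/(-29501)) = √(2331 - 1/29501) = √(68766830/29501) = √2028690251830/29501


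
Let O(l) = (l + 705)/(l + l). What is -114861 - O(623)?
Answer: -71559067/623 ≈ -1.1486e+5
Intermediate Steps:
O(l) = (705 + l)/(2*l) (O(l) = (705 + l)/((2*l)) = (705 + l)*(1/(2*l)) = (705 + l)/(2*l))
-114861 - O(623) = -114861 - (705 + 623)/(2*623) = -114861 - 1328/(2*623) = -114861 - 1*664/623 = -114861 - 664/623 = -71559067/623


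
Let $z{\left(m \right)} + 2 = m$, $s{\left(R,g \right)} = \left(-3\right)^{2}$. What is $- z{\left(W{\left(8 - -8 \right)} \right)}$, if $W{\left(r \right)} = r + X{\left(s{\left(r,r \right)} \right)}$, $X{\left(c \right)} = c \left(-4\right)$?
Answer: $22$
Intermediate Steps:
$s{\left(R,g \right)} = 9$
$X{\left(c \right)} = - 4 c$
$W{\left(r \right)} = -36 + r$ ($W{\left(r \right)} = r - 36 = -36 + r$)
$z{\left(m \right)} = -2 + m$
$- z{\left(W{\left(8 - -8 \right)} \right)} = - (-2 + \left(-36 + \left(8 - -8\right)\right)) = - (-2 + \left(-36 + \left(8 + 8\right)\right)) = - (-2 + \left(-36 + 16\right)) = - (-2 - 20) = \left(-1\right) \left(-22\right) = 22$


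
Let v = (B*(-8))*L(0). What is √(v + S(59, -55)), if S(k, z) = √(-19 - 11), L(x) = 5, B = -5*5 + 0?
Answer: √(1000 + I*√30) ≈ 31.623 + 0.0866*I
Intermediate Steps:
B = -25 (B = -25 + 0 = -25)
S(k, z) = I*√30 (S(k, z) = √(-30) = I*√30)
v = 1000 (v = -25*(-8)*5 = 200*5 = 1000)
√(v + S(59, -55)) = √(1000 + I*√30)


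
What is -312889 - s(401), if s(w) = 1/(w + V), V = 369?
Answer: -240924531/770 ≈ -3.1289e+5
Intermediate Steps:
s(w) = 1/(369 + w) (s(w) = 1/(w + 369) = 1/(369 + w))
-312889 - s(401) = -312889 - 1/(369 + 401) = -312889 - 1/770 = -240924531/770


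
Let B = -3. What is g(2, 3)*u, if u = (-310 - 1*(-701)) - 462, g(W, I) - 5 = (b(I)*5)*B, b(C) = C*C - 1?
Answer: 8165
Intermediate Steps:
b(C) = -1 + C² (b(C) = C² - 1 = -1 + C²)
g(W, I) = 20 - 15*I² (g(W, I) = 5 + ((-1 + I²)*5)*(-3) = 5 + (-5 + 5*I²)*(-3) = 5 + (15 - 15*I²) = 20 - 15*I²)
u = -71 (u = (-310 + 701) - 462 = 391 - 462 = -71)
g(2, 3)*u = (20 - 15*3²)*(-71) = (20 - 15*9)*(-71) = (20 - 135)*(-71) = -115*(-71) = 8165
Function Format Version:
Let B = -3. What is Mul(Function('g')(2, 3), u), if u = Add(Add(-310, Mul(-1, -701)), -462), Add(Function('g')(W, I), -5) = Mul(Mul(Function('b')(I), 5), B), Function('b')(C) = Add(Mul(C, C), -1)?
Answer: 8165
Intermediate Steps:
Function('b')(C) = Add(-1, Pow(C, 2)) (Function('b')(C) = Add(Pow(C, 2), -1) = Add(-1, Pow(C, 2)))
Function('g')(W, I) = Add(20, Mul(-15, Pow(I, 2))) (Function('g')(W, I) = Add(5, Mul(Mul(Add(-1, Pow(I, 2)), 5), -3)) = Add(5, Mul(Add(-5, Mul(5, Pow(I, 2))), -3)) = Add(5, Add(15, Mul(-15, Pow(I, 2)))) = Add(20, Mul(-15, Pow(I, 2))))
u = -71 (u = Add(Add(-310, 701), -462) = Add(391, -462) = -71)
Mul(Function('g')(2, 3), u) = Mul(Add(20, Mul(-15, Pow(3, 2))), -71) = Mul(Add(20, Mul(-15, 9)), -71) = Mul(Add(20, -135), -71) = Mul(-115, -71) = 8165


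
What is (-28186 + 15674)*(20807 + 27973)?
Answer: -610335360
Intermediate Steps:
(-28186 + 15674)*(20807 + 27973) = -12512*48780 = -610335360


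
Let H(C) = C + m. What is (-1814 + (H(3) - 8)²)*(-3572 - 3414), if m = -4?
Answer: 12106738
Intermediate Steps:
H(C) = -4 + C (H(C) = C - 4 = -4 + C)
(-1814 + (H(3) - 8)²)*(-3572 - 3414) = (-1814 + ((-4 + 3) - 8)²)*(-3572 - 3414) = (-1814 + (-1 - 8)²)*(-6986) = (-1814 + (-9)²)*(-6986) = (-1814 + 81)*(-6986) = -1733*(-6986) = 12106738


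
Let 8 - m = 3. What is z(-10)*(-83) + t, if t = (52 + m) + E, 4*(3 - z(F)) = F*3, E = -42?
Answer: -1713/2 ≈ -856.50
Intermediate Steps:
m = 5 (m = 8 - 1*3 = 8 - 3 = 5)
z(F) = 3 - 3*F/4 (z(F) = 3 - F*3/4 = 3 - 3*F/4)
t = 15 (t = (52 + 5) - 42 = 57 - 42 = 15)
z(-10)*(-83) + t = (3 - ¾*(-10))*(-83) + 15 = (3 + 15/2)*(-83) + 15 = (21/2)*(-83) + 15 = -1743/2 + 15 = -1713/2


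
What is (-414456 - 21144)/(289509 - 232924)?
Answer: -87120/11317 ≈ -7.6982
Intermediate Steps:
(-414456 - 21144)/(289509 - 232924) = -435600/56585 = -435600*1/56585 = -87120/11317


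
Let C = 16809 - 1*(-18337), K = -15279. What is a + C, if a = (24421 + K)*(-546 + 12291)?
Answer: 107407936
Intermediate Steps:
a = 107372790 (a = (24421 - 15279)*(-546 + 12291) = 9142*11745 = 107372790)
C = 35146 (C = 16809 + 18337 = 35146)
a + C = 107372790 + 35146 = 107407936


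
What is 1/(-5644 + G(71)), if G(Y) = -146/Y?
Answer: -71/400870 ≈ -0.00017711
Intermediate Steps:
1/(-5644 + G(71)) = 1/(-5644 - 146/71) = 1/(-400870/71) = -71/400870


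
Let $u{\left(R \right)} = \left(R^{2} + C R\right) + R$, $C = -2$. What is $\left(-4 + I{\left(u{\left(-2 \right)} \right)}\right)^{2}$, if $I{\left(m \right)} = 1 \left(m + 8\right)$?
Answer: $100$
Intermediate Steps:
$u{\left(R \right)} = R^{2} - R$ ($u{\left(R \right)} = \left(R^{2} - 2 R\right) + R = R^{2} - R$)
$I{\left(m \right)} = 8 + m$ ($I{\left(m \right)} = 1 \left(8 + m\right) = 8 + m$)
$\left(-4 + I{\left(u{\left(-2 \right)} \right)}\right)^{2} = \left(-4 + \left(8 - 2 \left(-1 - 2\right)\right)\right)^{2} = \left(-4 + \left(8 - -6\right)\right)^{2} = \left(-4 + \left(8 + 6\right)\right)^{2} = \left(-4 + 14\right)^{2} = 10^{2} = 100$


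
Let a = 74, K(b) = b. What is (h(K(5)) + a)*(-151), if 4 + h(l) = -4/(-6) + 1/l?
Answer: -160513/15 ≈ -10701.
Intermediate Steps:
h(l) = -10/3 + 1/l (h(l) = -4 + (-4/(-6) + 1/l) = -4 + (-4*(-⅙) + 1/l) = -4 + (⅔ + 1/l) = -10/3 + 1/l)
(h(K(5)) + a)*(-151) = ((-10/3 + 1/5) + 74)*(-151) = ((-10/3 + ⅕) + 74)*(-151) = (-47/15 + 74)*(-151) = (1063/15)*(-151) = -160513/15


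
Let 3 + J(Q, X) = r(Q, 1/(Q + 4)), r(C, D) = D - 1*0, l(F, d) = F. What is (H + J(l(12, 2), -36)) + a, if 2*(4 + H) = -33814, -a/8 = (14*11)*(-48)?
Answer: 675553/16 ≈ 42222.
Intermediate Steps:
r(C, D) = D (r(C, D) = D + 0 = D)
a = 59136 (a = -8*14*11*(-48) = -1232*(-48) = -8*(-7392) = 59136)
J(Q, X) = -3 + 1/(4 + Q) (J(Q, X) = -3 + 1/(Q + 4) = -3 + 1/(4 + Q))
H = -16911 (H = -4 + (½)*(-33814) = -4 - 16907 = -16911)
(H + J(l(12, 2), -36)) + a = (-16911 + (-11 - 3*12)/(4 + 12)) + 59136 = (-16911 + (-11 - 36)/16) + 59136 = (-16911 + (1/16)*(-47)) + 59136 = (-16911 - 47/16) + 59136 = -270623/16 + 59136 = 675553/16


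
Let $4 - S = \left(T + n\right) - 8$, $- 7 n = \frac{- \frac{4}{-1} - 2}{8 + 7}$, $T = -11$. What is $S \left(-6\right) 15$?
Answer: $- \frac{14502}{7} \approx -2071.7$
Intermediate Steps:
$n = - \frac{2}{105}$ ($n = - \frac{\left(- \frac{4}{-1} - 2\right) \frac{1}{8 + 7}}{7} = - \frac{\left(\left(-4\right) \left(-1\right) - 2\right) \frac{1}{15}}{7} = - \frac{\left(4 - 2\right) \frac{1}{15}}{7} = - \frac{2 \cdot \frac{1}{15}}{7} = \left(- \frac{1}{7}\right) \frac{2}{15} = - \frac{2}{105} \approx -0.019048$)
$S = \frac{2417}{105}$ ($S = 4 - \left(\left(-11 - \frac{2}{105}\right) - 8\right) = 4 - \left(- \frac{1157}{105} - 8\right) = 4 - - \frac{1997}{105} = 4 + \frac{1997}{105} = \frac{2417}{105} \approx 23.019$)
$S \left(-6\right) 15 = \frac{2417}{105} \left(-6\right) 15 = \left(- \frac{4834}{35}\right) 15 = - \frac{14502}{7}$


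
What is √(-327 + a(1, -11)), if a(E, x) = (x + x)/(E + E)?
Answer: 13*I*√2 ≈ 18.385*I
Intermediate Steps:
a(E, x) = x/E (a(E, x) = (2*x)/((2*E)) = (2*x)*(1/(2*E)) = x/E)
√(-327 + a(1, -11)) = √(-327 - 11/1) = √(-327 - 11*1) = √(-327 - 11) = √(-338) = 13*I*√2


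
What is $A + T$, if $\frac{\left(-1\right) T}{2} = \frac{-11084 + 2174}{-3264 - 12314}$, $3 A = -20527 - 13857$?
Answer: $- \frac{267843706}{23367} \approx -11462.0$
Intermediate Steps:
$A = - \frac{34384}{3}$ ($A = \frac{-20527 - 13857}{3} = \frac{1}{3} \left(-34384\right) = - \frac{34384}{3} \approx -11461.0$)
$T = - \frac{8910}{7789}$ ($T = - 2 \frac{-11084 + 2174}{-3264 - 12314} = - 2 \left(- \frac{8910}{-15578}\right) = - 2 \left(\left(-8910\right) \left(- \frac{1}{15578}\right)\right) = \left(-2\right) \frac{4455}{7789} = - \frac{8910}{7789} \approx -1.1439$)
$A + T = - \frac{34384}{3} - \frac{8910}{7789} = - \frac{267843706}{23367}$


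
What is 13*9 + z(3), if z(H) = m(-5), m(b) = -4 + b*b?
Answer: 138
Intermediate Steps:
m(b) = -4 + b²
z(H) = 21 (z(H) = -4 + (-5)² = -4 + 25 = 21)
13*9 + z(3) = 13*9 + 21 = 117 + 21 = 138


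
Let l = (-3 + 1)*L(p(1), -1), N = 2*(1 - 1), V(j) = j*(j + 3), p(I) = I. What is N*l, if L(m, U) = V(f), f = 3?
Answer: 0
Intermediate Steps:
V(j) = j*(3 + j)
L(m, U) = 18 (L(m, U) = 3*(3 + 3) = 3*6 = 18)
N = 0 (N = 2*0 = 0)
l = -36 (l = (-3 + 1)*18 = -2*18 = -36)
N*l = 0*(-36) = 0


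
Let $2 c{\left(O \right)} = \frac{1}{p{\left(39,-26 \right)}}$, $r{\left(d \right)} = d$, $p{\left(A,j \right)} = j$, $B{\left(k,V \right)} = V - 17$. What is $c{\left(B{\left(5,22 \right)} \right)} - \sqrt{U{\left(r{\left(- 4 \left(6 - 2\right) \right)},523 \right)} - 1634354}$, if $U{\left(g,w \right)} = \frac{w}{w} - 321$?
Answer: $- \frac{1}{52} - i \sqrt{1634674} \approx -0.019231 - 1278.5 i$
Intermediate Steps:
$B{\left(k,V \right)} = -17 + V$
$U{\left(g,w \right)} = -320$ ($U{\left(g,w \right)} = 1 - 321 = -320$)
$c{\left(O \right)} = - \frac{1}{52}$ ($c{\left(O \right)} = \frac{1}{2 \left(-26\right)} = \frac{1}{2} \left(- \frac{1}{26}\right) = - \frac{1}{52}$)
$c{\left(B{\left(5,22 \right)} \right)} - \sqrt{U{\left(r{\left(- 4 \left(6 - 2\right) \right)},523 \right)} - 1634354} = - \frac{1}{52} - \sqrt{-320 - 1634354} = - \frac{1}{52} - \sqrt{-1634674} = - \frac{1}{52} - i \sqrt{1634674}$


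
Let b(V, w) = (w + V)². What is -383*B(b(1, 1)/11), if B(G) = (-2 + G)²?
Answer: -124092/121 ≈ -1025.6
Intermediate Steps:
b(V, w) = (V + w)²
-383*B(b(1, 1)/11) = -383*(-2 + (1 + 1)²/11)² = -383*(-2 + 2²*(1/11))² = -383*(-2 + 4*(1/11))² = -383*(-2 + 4/11)² = -383*(-18/11)² = -383*324/121 = -124092/121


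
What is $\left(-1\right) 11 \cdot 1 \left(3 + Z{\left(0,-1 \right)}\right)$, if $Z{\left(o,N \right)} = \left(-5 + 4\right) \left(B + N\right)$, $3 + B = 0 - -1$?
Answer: $-66$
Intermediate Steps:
$B = -2$ ($B = -3 + \left(0 - -1\right) = -3 + \left(0 + 1\right) = -3 + 1 = -2$)
$Z{\left(o,N \right)} = 2 - N$ ($Z{\left(o,N \right)} = \left(-5 + 4\right) \left(-2 + N\right) = - (-2 + N) = 2 - N$)
$\left(-1\right) 11 \cdot 1 \left(3 + Z{\left(0,-1 \right)}\right) = \left(-1\right) 11 \cdot 1 \left(3 + \left(2 - -1\right)\right) = - 11 \cdot 1 \left(3 + \left(2 + 1\right)\right) = - 11 \cdot 1 \left(3 + 3\right) = - 11 \cdot 1 \cdot 6 = \left(-11\right) 6 = -66$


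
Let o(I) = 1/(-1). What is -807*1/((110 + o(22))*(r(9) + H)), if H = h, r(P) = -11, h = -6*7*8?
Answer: 807/37823 ≈ 0.021336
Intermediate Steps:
h = -336 (h = -42*8 = -336)
H = -336
o(I) = -1
-807*1/((110 + o(22))*(r(9) + H)) = -807*1/((-11 - 336)*(110 - 1)) = -807/(109*(-347)) = -807/(-37823) = -807*(-1/37823) = 807/37823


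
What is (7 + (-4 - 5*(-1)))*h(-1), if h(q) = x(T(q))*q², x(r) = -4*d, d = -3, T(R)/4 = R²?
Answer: 96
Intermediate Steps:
T(R) = 4*R²
x(r) = 12 (x(r) = -4*(-3) = 12)
h(q) = 12*q²
(7 + (-4 - 5*(-1)))*h(-1) = (7 + (-4 - 5*(-1)))*(12*(-1)²) = (7 + (-4 + 5))*(12*1) = (7 + 1)*12 = 8*12 = 96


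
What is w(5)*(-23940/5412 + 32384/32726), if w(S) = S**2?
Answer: -633539825/7379713 ≈ -85.849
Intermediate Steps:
w(5)*(-23940/5412 + 32384/32726) = 5**2*(-23940/5412 + 32384/32726) = 25*(-23940*1/5412 + 32384*(1/32726)) = 25*(-1995/451 + 16192/16363) = 25*(-25341593/7379713) = -633539825/7379713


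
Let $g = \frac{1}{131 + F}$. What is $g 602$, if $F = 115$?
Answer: $\frac{301}{123} \approx 2.4472$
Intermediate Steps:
$g = \frac{1}{246}$ ($g = \frac{1}{131 + 115} = \frac{1}{246} \approx 0.004065$)
$g 602 = \frac{1}{246} \cdot 602 = \frac{301}{123}$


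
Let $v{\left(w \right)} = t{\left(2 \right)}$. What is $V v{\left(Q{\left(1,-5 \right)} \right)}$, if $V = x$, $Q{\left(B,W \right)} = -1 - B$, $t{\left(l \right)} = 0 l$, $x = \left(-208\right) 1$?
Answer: $0$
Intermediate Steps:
$x = -208$
$t{\left(l \right)} = 0$
$V = -208$
$v{\left(w \right)} = 0$
$V v{\left(Q{\left(1,-5 \right)} \right)} = \left(-208\right) 0 = 0$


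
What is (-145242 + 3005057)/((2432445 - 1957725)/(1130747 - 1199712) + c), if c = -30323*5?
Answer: -39445428295/2091320639 ≈ -18.861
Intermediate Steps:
c = -151615
(-145242 + 3005057)/((2432445 - 1957725)/(1130747 - 1199712) + c) = (-145242 + 3005057)/((2432445 - 1957725)/(1130747 - 1199712) - 151615) = 2859815/(474720/(-68965) - 151615) = 2859815/(474720*(-1/68965) - 151615) = 2859815/(-94944/13793 - 151615) = 2859815/(-2091320639/13793) = 2859815*(-13793/2091320639) = -39445428295/2091320639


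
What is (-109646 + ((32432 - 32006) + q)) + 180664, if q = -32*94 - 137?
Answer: 68299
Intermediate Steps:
q = -3145 (q = -3008 - 137 = -3145)
(-109646 + ((32432 - 32006) + q)) + 180664 = (-109646 + ((32432 - 32006) - 3145)) + 180664 = (-109646 + (426 - 3145)) + 180664 = (-109646 - 2719) + 180664 = -112365 + 180664 = 68299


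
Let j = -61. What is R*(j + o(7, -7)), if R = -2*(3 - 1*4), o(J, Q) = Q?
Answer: -136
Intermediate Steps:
R = 2 (R = -2*(3 - 4) = -2*(-1) = 2)
R*(j + o(7, -7)) = 2*(-61 - 7) = 2*(-68) = -136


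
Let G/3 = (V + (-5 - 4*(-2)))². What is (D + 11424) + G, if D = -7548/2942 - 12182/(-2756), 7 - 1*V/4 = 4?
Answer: 24528892051/2027038 ≈ 12101.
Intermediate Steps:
V = 12 (V = 28 - 4*4 = 28 - 16 = 12)
G = 675 (G = 3*(12 + (-5 - 4*(-2)))² = 3*(12 + (-5 + 8))² = 3*(12 + 3)² = 3*15² = 3*225 = 675)
D = 3759289/2027038 (D = -7548*1/2942 - 12182*(-1/2756) = -3774/1471 + 6091/1378 = 3759289/2027038 ≈ 1.8546)
(D + 11424) + G = (3759289/2027038 + 11424) + 675 = 23160641401/2027038 + 675 = 24528892051/2027038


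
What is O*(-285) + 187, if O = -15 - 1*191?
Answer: 58897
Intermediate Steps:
O = -206 (O = -15 - 191 = -206)
O*(-285) + 187 = -206*(-285) + 187 = 58710 + 187 = 58897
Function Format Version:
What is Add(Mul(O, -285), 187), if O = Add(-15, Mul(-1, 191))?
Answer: 58897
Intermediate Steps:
O = -206 (O = Add(-15, -191) = -206)
Add(Mul(O, -285), 187) = Add(Mul(-206, -285), 187) = Add(58710, 187) = 58897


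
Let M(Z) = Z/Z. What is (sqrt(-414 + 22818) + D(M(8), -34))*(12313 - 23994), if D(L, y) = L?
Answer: -11681 - 23362*sqrt(5601) ≈ -1.7601e+6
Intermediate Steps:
M(Z) = 1
(sqrt(-414 + 22818) + D(M(8), -34))*(12313 - 23994) = (sqrt(-414 + 22818) + 1)*(12313 - 23994) = (sqrt(22404) + 1)*(-11681) = (2*sqrt(5601) + 1)*(-11681) = (1 + 2*sqrt(5601))*(-11681) = -11681 - 23362*sqrt(5601)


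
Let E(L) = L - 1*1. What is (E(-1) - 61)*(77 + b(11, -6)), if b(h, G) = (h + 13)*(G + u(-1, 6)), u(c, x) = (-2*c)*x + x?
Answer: -22995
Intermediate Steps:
E(L) = -1 + L (E(L) = L - 1 = -1 + L)
u(c, x) = x - 2*c*x (u(c, x) = -2*c*x + x = x - 2*c*x)
b(h, G) = (13 + h)*(18 + G) (b(h, G) = (h + 13)*(G + 6*(1 - 2*(-1))) = (13 + h)*(G + 6*(1 + 2)) = (13 + h)*(G + 6*3) = (13 + h)*(G + 18) = (13 + h)*(18 + G))
(E(-1) - 61)*(77 + b(11, -6)) = ((-1 - 1) - 61)*(77 + (234 + 13*(-6) + 18*11 - 6*11)) = (-2 - 61)*(77 + (234 - 78 + 198 - 66)) = -63*(77 + 288) = -63*365 = -22995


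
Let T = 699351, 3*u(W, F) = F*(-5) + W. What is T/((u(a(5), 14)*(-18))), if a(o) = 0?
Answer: 233117/140 ≈ 1665.1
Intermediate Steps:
u(W, F) = -5*F/3 + W/3 (u(W, F) = (F*(-5) + W)/3 = (-5*F + W)/3 = (W - 5*F)/3 = -5*F/3 + W/3)
T/((u(a(5), 14)*(-18))) = 699351/(((-5/3*14 + (1/3)*0)*(-18))) = 699351/(((-70/3 + 0)*(-18))) = 699351/((-70/3*(-18))) = 699351/420 = 699351*(1/420) = 233117/140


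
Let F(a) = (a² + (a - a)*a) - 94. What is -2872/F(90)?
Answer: -1436/4003 ≈ -0.35873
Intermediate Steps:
F(a) = -94 + a² (F(a) = (a² + 0*a) - 94 = (a² + 0) - 94 = a² - 94 = -94 + a²)
-2872/F(90) = -2872/(-94 + 90²) = -2872/(-94 + 8100) = -2872/8006 = -2872*1/8006 = -1436/4003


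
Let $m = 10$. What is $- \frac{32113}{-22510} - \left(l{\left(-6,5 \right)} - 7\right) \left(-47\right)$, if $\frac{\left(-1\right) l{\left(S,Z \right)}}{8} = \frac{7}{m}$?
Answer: $- \frac{13298309}{22510} \approx -590.77$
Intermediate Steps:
$l{\left(S,Z \right)} = - \frac{28}{5}$ ($l{\left(S,Z \right)} = - 8 \cdot \frac{7}{10} = - 8 \cdot 7 \cdot \frac{1}{10} = \left(-8\right) \frac{7}{10} = - \frac{28}{5}$)
$- \frac{32113}{-22510} - \left(l{\left(-6,5 \right)} - 7\right) \left(-47\right) = - \frac{32113}{-22510} - \left(- \frac{28}{5} - 7\right) \left(-47\right) = \left(-32113\right) \left(- \frac{1}{22510}\right) - \left(- \frac{63}{5}\right) \left(-47\right) = \frac{32113}{22510} - \frac{2961}{5} = - \frac{13298309}{22510}$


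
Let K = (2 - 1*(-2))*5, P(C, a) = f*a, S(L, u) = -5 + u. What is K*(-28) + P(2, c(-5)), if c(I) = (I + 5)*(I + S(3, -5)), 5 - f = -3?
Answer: -560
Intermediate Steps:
f = 8 (f = 5 - 1*(-3) = 5 + 3 = 8)
c(I) = (-10 + I)*(5 + I) (c(I) = (I + 5)*(I + (-5 - 5)) = (5 + I)*(I - 10) = (5 + I)*(-10 + I) = (-10 + I)*(5 + I))
P(C, a) = 8*a
K = 20 (K = (2 + 2)*5 = 4*5 = 20)
K*(-28) + P(2, c(-5)) = 20*(-28) + 8*(-50 + (-5)² - 5*(-5)) = -560 + 8*(-50 + 25 + 25) = -560 + 8*0 = -560 + 0 = -560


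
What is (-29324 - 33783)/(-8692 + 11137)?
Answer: -63107/2445 ≈ -25.811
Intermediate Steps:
(-29324 - 33783)/(-8692 + 11137) = -63107/2445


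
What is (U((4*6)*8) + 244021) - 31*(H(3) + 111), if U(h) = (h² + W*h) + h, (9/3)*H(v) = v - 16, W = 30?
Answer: 850591/3 ≈ 2.8353e+5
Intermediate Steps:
H(v) = -16/3 + v/3 (H(v) = (v - 16)/3 = (-16 + v)/3 = -16/3 + v/3)
U(h) = h² + 31*h (U(h) = (h² + 30*h) + h = h² + 31*h)
(U((4*6)*8) + 244021) - 31*(H(3) + 111) = (((4*6)*8)*(31 + (4*6)*8) + 244021) - 31*((-16/3 + (⅓)*3) + 111) = ((24*8)*(31 + 24*8) + 244021) - 31*((-16/3 + 1) + 111) = (192*(31 + 192) + 244021) - 31*(-13/3 + 111) = (192*223 + 244021) - 31*320/3 = (42816 + 244021) - 9920/3 = 286837 - 9920/3 = 850591/3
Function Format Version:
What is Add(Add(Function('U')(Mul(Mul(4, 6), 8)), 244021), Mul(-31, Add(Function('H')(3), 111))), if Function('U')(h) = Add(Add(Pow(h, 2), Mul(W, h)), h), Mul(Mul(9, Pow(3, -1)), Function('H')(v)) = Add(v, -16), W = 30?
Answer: Rational(850591, 3) ≈ 2.8353e+5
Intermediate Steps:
Function('H')(v) = Add(Rational(-16, 3), Mul(Rational(1, 3), v)) (Function('H')(v) = Mul(Rational(1, 3), Add(v, -16)) = Mul(Rational(1, 3), Add(-16, v)) = Add(Rational(-16, 3), Mul(Rational(1, 3), v)))
Function('U')(h) = Add(Pow(h, 2), Mul(31, h)) (Function('U')(h) = Add(Add(Pow(h, 2), Mul(30, h)), h) = Add(Pow(h, 2), Mul(31, h)))
Add(Add(Function('U')(Mul(Mul(4, 6), 8)), 244021), Mul(-31, Add(Function('H')(3), 111))) = Add(Add(Mul(Mul(Mul(4, 6), 8), Add(31, Mul(Mul(4, 6), 8))), 244021), Mul(-31, Add(Add(Rational(-16, 3), Mul(Rational(1, 3), 3)), 111))) = Add(Add(Mul(Mul(24, 8), Add(31, Mul(24, 8))), 244021), Mul(-31, Add(Add(Rational(-16, 3), 1), 111))) = Add(Add(Mul(192, Add(31, 192)), 244021), Mul(-31, Add(Rational(-13, 3), 111))) = Add(Add(Mul(192, 223), 244021), Mul(-31, Rational(320, 3))) = Add(Add(42816, 244021), Rational(-9920, 3)) = Add(286837, Rational(-9920, 3)) = Rational(850591, 3)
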